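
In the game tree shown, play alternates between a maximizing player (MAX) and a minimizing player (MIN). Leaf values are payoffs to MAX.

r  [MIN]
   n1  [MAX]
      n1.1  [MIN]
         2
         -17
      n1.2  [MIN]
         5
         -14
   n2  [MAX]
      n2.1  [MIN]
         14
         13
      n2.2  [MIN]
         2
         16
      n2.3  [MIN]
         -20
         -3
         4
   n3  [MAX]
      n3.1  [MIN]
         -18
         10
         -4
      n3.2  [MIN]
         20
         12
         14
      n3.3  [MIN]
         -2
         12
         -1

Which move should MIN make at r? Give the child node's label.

n1

n1.1 (MIN): min(2, -17) = -17
n1.2 (MIN): min(5, -14) = -14
n1 (MAX): max(-17, -14) = -14
n2.1 (MIN): min(14, 13) = 13
n2.2 (MIN): min(2, 16) = 2
n2.3 (MIN): min(-20, -3, 4) = -20
n2 (MAX): max(13, 2, -20) = 13
n3.1 (MIN): min(-18, 10, -4) = -18
n3.2 (MIN): min(20, 12, 14) = 12
n3.3 (MIN): min(-2, 12, -1) = -2
n3 (MAX): max(-18, 12, -2) = 12
r (MIN): min(-14, 13, 12) = -14
MIN at r wants the lowest of {n1=-14, n2=13, n3=12}, so chooses n1.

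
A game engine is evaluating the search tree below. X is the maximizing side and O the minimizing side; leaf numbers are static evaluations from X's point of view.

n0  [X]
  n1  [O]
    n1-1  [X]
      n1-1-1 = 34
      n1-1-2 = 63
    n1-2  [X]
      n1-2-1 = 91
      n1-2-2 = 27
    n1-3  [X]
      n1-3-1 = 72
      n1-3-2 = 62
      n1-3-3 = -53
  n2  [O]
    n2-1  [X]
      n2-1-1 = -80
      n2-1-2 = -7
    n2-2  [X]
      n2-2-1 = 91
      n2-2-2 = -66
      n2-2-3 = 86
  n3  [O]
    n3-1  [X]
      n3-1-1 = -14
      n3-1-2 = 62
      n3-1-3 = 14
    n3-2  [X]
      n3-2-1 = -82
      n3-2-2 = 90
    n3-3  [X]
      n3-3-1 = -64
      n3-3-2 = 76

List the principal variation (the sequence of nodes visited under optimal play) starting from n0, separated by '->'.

n0 -> n1 -> n1-1 -> n1-1-2

n1-1 (X): max(34, 63) = 63
n1-2 (X): max(91, 27) = 91
n1-3 (X): max(72, 62, -53) = 72
n1 (O): min(63, 91, 72) = 63
n2-1 (X): max(-80, -7) = -7
n2-2 (X): max(91, -66, 86) = 91
n2 (O): min(-7, 91) = -7
n3-1 (X): max(-14, 62, 14) = 62
n3-2 (X): max(-82, 90) = 90
n3-3 (X): max(-64, 76) = 76
n3 (O): min(62, 90, 76) = 62
n0 (X): max(63, -7, 62) = 63
At n0, X picks n1 (highest: 63).
At n1, O picks n1-1 (lowest: 63).
At n1-1, X picks n1-1-2 (highest: 63).
Terminal value 63.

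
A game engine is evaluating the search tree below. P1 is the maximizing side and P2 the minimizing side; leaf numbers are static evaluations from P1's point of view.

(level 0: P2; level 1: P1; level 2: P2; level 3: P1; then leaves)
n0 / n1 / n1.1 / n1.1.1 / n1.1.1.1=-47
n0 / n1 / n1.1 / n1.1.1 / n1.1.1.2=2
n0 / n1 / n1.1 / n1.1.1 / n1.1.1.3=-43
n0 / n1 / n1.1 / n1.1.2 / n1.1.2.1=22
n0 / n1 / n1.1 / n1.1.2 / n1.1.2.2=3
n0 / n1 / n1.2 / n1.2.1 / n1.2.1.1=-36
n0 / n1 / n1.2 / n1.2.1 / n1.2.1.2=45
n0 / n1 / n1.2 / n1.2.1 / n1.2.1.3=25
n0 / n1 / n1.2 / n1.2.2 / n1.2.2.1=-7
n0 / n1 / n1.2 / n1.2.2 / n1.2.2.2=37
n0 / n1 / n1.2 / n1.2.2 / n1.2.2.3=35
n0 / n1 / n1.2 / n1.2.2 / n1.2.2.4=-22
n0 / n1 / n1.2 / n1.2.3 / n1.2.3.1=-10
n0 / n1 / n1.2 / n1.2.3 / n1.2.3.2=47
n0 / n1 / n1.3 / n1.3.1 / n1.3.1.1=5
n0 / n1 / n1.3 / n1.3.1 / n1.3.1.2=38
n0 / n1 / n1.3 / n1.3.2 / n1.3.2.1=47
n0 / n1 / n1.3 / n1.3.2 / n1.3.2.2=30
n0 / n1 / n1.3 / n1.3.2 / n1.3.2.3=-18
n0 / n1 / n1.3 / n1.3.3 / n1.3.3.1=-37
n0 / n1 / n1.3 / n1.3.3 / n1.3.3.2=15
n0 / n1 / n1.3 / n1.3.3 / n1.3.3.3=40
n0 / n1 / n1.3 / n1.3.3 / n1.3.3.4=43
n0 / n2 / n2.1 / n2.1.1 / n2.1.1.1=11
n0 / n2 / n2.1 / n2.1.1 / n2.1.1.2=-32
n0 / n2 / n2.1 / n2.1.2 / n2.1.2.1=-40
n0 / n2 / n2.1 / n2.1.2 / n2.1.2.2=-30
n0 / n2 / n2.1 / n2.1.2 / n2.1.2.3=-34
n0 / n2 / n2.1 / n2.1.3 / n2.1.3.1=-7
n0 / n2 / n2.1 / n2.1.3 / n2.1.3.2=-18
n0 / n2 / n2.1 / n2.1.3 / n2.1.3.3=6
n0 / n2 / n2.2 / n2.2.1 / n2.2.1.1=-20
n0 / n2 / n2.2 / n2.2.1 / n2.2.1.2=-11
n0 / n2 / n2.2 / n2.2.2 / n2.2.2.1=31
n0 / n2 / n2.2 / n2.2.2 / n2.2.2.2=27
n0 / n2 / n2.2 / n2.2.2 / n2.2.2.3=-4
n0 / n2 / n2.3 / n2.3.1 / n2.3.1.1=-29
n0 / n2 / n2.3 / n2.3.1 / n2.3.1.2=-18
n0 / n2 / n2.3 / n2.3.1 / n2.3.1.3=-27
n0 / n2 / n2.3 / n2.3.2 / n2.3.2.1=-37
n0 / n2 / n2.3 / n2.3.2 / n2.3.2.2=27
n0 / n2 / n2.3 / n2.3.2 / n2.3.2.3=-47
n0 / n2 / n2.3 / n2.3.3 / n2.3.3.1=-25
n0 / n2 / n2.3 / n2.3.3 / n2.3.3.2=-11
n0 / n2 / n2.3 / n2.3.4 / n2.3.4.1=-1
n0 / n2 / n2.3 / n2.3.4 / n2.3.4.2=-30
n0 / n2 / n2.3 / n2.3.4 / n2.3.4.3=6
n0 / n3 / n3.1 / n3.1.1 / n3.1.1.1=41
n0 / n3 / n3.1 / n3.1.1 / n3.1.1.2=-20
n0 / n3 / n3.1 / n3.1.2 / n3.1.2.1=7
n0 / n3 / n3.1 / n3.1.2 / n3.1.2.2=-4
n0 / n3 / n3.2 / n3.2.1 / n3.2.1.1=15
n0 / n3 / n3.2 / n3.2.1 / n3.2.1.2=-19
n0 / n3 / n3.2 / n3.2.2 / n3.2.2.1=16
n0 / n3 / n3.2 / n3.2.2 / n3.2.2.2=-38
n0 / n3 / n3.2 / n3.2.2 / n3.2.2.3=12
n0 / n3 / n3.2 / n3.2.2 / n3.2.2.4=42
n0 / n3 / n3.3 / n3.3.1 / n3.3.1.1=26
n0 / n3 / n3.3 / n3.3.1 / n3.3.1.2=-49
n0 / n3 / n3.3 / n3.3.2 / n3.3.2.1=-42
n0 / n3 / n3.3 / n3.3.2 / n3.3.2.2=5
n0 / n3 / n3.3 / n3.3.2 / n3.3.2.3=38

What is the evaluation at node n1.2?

37

n1.2.1 (P1): max(-36, 45, 25) = 45
n1.2.2 (P1): max(-7, 37, 35, -22) = 37
n1.2.3 (P1): max(-10, 47) = 47
n1.2 (P2): min(45, 37, 47) = 37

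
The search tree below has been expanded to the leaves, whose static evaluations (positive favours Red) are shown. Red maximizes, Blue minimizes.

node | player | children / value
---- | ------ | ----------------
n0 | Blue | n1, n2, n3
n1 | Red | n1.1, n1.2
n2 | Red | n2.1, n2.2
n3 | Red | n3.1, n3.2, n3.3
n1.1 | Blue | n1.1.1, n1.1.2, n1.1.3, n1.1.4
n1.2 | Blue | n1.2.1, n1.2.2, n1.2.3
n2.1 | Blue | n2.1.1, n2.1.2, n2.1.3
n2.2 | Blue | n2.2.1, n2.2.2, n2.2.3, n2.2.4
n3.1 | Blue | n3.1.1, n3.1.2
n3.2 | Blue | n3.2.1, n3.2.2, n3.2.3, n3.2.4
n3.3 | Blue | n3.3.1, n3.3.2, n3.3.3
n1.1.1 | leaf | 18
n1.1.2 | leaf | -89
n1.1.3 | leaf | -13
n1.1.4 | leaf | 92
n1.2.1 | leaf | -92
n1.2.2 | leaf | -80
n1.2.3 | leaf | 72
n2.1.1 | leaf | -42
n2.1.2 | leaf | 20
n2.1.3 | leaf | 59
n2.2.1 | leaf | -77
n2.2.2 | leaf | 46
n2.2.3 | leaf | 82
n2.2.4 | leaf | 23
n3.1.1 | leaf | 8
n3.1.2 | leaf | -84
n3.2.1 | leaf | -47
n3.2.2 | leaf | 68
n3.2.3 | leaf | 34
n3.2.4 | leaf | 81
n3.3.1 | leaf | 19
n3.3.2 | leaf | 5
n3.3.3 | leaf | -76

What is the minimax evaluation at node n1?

-89

n1.1 (Blue): min(18, -89, -13, 92) = -89
n1.2 (Blue): min(-92, -80, 72) = -92
n1 (Red): max(-89, -92) = -89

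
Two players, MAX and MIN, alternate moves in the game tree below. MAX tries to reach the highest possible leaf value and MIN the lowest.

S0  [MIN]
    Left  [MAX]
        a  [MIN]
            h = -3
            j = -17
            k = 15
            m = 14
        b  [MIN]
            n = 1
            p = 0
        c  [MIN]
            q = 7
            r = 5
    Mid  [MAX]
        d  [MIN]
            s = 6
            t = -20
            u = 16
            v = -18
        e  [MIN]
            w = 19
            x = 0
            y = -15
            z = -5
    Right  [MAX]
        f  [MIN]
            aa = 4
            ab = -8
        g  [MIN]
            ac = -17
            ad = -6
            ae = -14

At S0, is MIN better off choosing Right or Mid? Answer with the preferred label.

f (MIN): min(4, -8) = -8
g (MIN): min(-17, -6, -14) = -17
Right (MAX): max(-8, -17) = -8
d (MIN): min(6, -20, 16, -18) = -20
e (MIN): min(19, 0, -15, -5) = -15
Mid (MAX): max(-20, -15) = -15
MIN prefers the lower value; Right=-8, Mid=-15. Mid is better since -15 < -8.

Mid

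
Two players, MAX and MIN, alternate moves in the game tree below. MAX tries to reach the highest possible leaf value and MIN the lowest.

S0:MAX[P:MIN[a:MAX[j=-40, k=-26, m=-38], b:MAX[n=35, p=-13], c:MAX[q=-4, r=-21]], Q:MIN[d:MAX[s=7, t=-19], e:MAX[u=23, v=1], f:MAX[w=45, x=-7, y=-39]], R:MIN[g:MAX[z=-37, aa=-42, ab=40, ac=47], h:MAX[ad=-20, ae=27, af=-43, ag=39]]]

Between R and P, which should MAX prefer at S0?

g (MAX): max(-37, -42, 40, 47) = 47
h (MAX): max(-20, 27, -43, 39) = 39
R (MIN): min(47, 39) = 39
a (MAX): max(-40, -26, -38) = -26
b (MAX): max(35, -13) = 35
c (MAX): max(-4, -21) = -4
P (MIN): min(-26, 35, -4) = -26
MAX prefers the higher value; R=39, P=-26. R is better since 39 > -26.

R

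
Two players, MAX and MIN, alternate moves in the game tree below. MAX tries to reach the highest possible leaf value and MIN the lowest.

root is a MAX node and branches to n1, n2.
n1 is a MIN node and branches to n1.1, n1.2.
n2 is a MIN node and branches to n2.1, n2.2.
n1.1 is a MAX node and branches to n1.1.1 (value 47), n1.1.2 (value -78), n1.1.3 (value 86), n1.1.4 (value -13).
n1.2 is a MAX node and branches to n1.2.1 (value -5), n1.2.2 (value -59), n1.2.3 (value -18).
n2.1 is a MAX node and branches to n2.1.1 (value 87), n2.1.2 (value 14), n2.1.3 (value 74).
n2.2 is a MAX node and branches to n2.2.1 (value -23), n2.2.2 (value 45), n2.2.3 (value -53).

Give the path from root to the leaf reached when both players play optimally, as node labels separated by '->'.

root -> n2 -> n2.2 -> n2.2.2

n1.1 (MAX): max(47, -78, 86, -13) = 86
n1.2 (MAX): max(-5, -59, -18) = -5
n1 (MIN): min(86, -5) = -5
n2.1 (MAX): max(87, 14, 74) = 87
n2.2 (MAX): max(-23, 45, -53) = 45
n2 (MIN): min(87, 45) = 45
root (MAX): max(-5, 45) = 45
At root, MAX picks n2 (highest: 45).
At n2, MIN picks n2.2 (lowest: 45).
At n2.2, MAX picks n2.2.2 (highest: 45).
Terminal value 45.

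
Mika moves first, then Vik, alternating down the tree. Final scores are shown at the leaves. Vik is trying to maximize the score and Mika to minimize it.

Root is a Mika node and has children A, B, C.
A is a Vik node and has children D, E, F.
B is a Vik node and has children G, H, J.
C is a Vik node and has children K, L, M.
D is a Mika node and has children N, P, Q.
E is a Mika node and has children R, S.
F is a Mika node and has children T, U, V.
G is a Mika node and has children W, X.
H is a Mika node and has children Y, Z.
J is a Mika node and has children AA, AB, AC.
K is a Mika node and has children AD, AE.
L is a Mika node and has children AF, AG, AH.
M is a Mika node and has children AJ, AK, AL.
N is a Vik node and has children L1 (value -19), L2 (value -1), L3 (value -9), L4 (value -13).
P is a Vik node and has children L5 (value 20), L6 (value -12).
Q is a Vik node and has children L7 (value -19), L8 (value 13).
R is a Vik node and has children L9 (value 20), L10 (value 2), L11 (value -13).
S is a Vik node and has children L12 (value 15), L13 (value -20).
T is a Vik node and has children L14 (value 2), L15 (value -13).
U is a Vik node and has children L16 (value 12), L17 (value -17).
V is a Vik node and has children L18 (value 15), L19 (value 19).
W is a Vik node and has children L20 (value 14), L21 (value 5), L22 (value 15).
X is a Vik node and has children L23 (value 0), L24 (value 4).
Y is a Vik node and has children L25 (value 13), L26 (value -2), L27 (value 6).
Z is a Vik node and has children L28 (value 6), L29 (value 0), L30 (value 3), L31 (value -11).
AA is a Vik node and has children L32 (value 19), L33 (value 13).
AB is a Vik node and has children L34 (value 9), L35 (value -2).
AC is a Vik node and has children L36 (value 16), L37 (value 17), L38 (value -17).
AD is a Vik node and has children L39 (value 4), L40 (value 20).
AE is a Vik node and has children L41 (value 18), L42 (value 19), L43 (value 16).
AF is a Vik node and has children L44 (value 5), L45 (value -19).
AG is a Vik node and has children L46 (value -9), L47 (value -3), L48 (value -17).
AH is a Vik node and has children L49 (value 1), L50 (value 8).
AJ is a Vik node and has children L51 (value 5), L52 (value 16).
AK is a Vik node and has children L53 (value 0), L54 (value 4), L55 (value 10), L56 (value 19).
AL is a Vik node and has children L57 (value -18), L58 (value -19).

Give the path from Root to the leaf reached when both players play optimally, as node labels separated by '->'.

N (Vik): max(-19, -1, -9, -13) = -1
P (Vik): max(20, -12) = 20
Q (Vik): max(-19, 13) = 13
D (Mika): min(-1, 20, 13) = -1
R (Vik): max(20, 2, -13) = 20
S (Vik): max(15, -20) = 15
E (Mika): min(20, 15) = 15
T (Vik): max(2, -13) = 2
U (Vik): max(12, -17) = 12
V (Vik): max(15, 19) = 19
F (Mika): min(2, 12, 19) = 2
A (Vik): max(-1, 15, 2) = 15
W (Vik): max(14, 5, 15) = 15
X (Vik): max(0, 4) = 4
G (Mika): min(15, 4) = 4
Y (Vik): max(13, -2, 6) = 13
Z (Vik): max(6, 0, 3, -11) = 6
H (Mika): min(13, 6) = 6
AA (Vik): max(19, 13) = 19
AB (Vik): max(9, -2) = 9
AC (Vik): max(16, 17, -17) = 17
J (Mika): min(19, 9, 17) = 9
B (Vik): max(4, 6, 9) = 9
AD (Vik): max(4, 20) = 20
AE (Vik): max(18, 19, 16) = 19
K (Mika): min(20, 19) = 19
AF (Vik): max(5, -19) = 5
AG (Vik): max(-9, -3, -17) = -3
AH (Vik): max(1, 8) = 8
L (Mika): min(5, -3, 8) = -3
AJ (Vik): max(5, 16) = 16
AK (Vik): max(0, 4, 10, 19) = 19
AL (Vik): max(-18, -19) = -18
M (Mika): min(16, 19, -18) = -18
C (Vik): max(19, -3, -18) = 19
Root (Mika): min(15, 9, 19) = 9
At Root, Mika picks B (lowest: 9).
At B, Vik picks J (highest: 9).
At J, Mika picks AB (lowest: 9).
At AB, Vik picks L34 (highest: 9).
Terminal value 9.

Root -> B -> J -> AB -> L34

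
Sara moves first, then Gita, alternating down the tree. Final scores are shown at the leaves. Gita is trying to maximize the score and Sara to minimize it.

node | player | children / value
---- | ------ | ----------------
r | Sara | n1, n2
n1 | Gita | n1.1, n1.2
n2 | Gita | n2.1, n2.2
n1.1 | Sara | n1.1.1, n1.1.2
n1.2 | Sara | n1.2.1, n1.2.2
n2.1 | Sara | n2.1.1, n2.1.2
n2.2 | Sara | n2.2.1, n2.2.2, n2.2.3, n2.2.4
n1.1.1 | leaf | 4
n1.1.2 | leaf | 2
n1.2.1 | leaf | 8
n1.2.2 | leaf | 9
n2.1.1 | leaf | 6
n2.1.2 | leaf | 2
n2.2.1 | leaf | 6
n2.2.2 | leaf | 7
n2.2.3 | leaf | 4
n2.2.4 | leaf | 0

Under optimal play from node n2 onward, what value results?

n2.1 (Sara): min(6, 2) = 2
n2.2 (Sara): min(6, 7, 4, 0) = 0
n2 (Gita): max(2, 0) = 2

2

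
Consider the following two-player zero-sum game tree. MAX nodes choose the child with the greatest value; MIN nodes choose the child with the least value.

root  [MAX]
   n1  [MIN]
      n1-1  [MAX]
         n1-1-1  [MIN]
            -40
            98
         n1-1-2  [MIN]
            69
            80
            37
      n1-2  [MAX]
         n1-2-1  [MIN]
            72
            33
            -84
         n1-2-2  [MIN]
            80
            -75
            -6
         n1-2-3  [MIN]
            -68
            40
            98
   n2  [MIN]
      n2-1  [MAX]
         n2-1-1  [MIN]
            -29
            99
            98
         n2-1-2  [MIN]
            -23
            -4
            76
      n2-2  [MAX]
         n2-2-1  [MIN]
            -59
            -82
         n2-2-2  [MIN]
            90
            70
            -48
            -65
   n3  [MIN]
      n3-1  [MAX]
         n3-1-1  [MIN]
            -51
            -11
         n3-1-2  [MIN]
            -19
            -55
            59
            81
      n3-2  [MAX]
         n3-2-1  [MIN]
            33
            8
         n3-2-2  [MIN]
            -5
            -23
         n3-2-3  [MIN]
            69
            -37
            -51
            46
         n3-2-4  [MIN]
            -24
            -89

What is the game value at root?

-51

n1-1-1 (MIN): min(-40, 98) = -40
n1-1-2 (MIN): min(69, 80, 37) = 37
n1-1 (MAX): max(-40, 37) = 37
n1-2-1 (MIN): min(72, 33, -84) = -84
n1-2-2 (MIN): min(80, -75, -6) = -75
n1-2-3 (MIN): min(-68, 40, 98) = -68
n1-2 (MAX): max(-84, -75, -68) = -68
n1 (MIN): min(37, -68) = -68
n2-1-1 (MIN): min(-29, 99, 98) = -29
n2-1-2 (MIN): min(-23, -4, 76) = -23
n2-1 (MAX): max(-29, -23) = -23
n2-2-1 (MIN): min(-59, -82) = -82
n2-2-2 (MIN): min(90, 70, -48, -65) = -65
n2-2 (MAX): max(-82, -65) = -65
n2 (MIN): min(-23, -65) = -65
n3-1-1 (MIN): min(-51, -11) = -51
n3-1-2 (MIN): min(-19, -55, 59, 81) = -55
n3-1 (MAX): max(-51, -55) = -51
n3-2-1 (MIN): min(33, 8) = 8
n3-2-2 (MIN): min(-5, -23) = -23
n3-2-3 (MIN): min(69, -37, -51, 46) = -51
n3-2-4 (MIN): min(-24, -89) = -89
n3-2 (MAX): max(8, -23, -51, -89) = 8
n3 (MIN): min(-51, 8) = -51
root (MAX): max(-68, -65, -51) = -51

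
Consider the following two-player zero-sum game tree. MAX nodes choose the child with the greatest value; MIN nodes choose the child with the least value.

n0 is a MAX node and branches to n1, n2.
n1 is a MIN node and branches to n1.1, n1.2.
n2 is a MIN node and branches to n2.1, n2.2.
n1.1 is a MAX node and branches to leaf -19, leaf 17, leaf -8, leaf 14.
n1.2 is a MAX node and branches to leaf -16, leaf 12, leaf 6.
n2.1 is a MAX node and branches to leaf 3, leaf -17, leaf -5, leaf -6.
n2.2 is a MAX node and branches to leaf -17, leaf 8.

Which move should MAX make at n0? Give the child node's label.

n1.1 (MAX): max(-19, 17, -8, 14) = 17
n1.2 (MAX): max(-16, 12, 6) = 12
n1 (MIN): min(17, 12) = 12
n2.1 (MAX): max(3, -17, -5, -6) = 3
n2.2 (MAX): max(-17, 8) = 8
n2 (MIN): min(3, 8) = 3
n0 (MAX): max(12, 3) = 12
MAX at n0 wants the highest of {n1=12, n2=3}, so chooses n1.

n1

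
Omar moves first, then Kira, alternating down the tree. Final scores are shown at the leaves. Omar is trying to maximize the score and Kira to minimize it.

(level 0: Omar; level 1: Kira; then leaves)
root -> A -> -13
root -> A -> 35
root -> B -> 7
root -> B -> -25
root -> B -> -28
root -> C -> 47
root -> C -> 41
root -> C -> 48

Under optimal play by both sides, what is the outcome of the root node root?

A (Kira): min(-13, 35) = -13
B (Kira): min(7, -25, -28) = -28
C (Kira): min(47, 41, 48) = 41
root (Omar): max(-13, -28, 41) = 41

41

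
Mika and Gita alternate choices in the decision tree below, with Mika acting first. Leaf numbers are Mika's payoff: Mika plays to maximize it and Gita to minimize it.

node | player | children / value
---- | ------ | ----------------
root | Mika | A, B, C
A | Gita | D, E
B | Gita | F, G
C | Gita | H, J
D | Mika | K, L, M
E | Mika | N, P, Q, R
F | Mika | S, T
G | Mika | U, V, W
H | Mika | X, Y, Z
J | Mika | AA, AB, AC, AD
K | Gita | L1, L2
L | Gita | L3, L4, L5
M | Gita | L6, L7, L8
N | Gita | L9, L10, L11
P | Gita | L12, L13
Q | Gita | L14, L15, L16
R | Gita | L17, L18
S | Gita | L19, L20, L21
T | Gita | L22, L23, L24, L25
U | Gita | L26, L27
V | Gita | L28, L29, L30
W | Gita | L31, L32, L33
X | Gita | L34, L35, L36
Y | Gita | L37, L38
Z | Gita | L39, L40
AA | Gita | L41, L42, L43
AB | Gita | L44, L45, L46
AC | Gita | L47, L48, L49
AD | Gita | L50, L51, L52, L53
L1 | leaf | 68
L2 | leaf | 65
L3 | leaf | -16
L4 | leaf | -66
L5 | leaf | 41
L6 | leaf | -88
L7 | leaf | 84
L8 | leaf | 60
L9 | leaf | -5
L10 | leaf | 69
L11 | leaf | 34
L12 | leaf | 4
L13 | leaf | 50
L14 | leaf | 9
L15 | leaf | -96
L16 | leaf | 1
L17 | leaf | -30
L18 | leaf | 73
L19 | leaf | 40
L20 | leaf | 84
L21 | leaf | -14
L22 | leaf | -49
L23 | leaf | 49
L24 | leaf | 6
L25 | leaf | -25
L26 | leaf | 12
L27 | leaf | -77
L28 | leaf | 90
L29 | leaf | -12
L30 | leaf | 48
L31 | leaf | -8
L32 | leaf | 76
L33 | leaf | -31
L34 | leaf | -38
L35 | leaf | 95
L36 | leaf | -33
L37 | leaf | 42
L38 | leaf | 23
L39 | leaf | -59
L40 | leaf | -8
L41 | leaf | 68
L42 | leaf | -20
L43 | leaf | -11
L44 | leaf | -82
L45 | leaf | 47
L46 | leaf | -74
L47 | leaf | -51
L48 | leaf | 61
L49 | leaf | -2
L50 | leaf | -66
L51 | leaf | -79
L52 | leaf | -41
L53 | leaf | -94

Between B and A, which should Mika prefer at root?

S (Gita): min(40, 84, -14) = -14
T (Gita): min(-49, 49, 6, -25) = -49
F (Mika): max(-14, -49) = -14
U (Gita): min(12, -77) = -77
V (Gita): min(90, -12, 48) = -12
W (Gita): min(-8, 76, -31) = -31
G (Mika): max(-77, -12, -31) = -12
B (Gita): min(-14, -12) = -14
K (Gita): min(68, 65) = 65
L (Gita): min(-16, -66, 41) = -66
M (Gita): min(-88, 84, 60) = -88
D (Mika): max(65, -66, -88) = 65
N (Gita): min(-5, 69, 34) = -5
P (Gita): min(4, 50) = 4
Q (Gita): min(9, -96, 1) = -96
R (Gita): min(-30, 73) = -30
E (Mika): max(-5, 4, -96, -30) = 4
A (Gita): min(65, 4) = 4
Mika prefers the higher value; B=-14, A=4. A is better since 4 > -14.

A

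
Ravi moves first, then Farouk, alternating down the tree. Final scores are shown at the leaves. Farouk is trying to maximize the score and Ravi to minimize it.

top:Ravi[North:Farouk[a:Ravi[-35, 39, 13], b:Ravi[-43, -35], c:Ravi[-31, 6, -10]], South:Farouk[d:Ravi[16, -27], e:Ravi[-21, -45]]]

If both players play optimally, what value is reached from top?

a (Ravi): min(-35, 39, 13) = -35
b (Ravi): min(-43, -35) = -43
c (Ravi): min(-31, 6, -10) = -31
North (Farouk): max(-35, -43, -31) = -31
d (Ravi): min(16, -27) = -27
e (Ravi): min(-21, -45) = -45
South (Farouk): max(-27, -45) = -27
top (Ravi): min(-31, -27) = -31

-31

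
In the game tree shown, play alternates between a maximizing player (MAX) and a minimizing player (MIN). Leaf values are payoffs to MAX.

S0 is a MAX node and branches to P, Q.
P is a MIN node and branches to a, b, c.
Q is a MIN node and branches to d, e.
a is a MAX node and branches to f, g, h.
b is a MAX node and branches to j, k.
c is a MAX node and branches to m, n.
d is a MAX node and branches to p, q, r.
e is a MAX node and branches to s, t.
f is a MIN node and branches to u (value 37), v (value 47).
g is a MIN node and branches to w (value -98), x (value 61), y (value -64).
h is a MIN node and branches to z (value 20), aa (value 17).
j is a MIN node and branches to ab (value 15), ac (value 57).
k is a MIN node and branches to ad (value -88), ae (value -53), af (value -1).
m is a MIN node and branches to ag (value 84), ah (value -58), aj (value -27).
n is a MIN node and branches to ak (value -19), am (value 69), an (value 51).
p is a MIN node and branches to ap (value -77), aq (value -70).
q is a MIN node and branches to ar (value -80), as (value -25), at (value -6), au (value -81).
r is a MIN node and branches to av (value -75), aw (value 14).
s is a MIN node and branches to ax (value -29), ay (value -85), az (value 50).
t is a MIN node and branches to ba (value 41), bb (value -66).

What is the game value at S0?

f (MIN): min(37, 47) = 37
g (MIN): min(-98, 61, -64) = -98
h (MIN): min(20, 17) = 17
a (MAX): max(37, -98, 17) = 37
j (MIN): min(15, 57) = 15
k (MIN): min(-88, -53, -1) = -88
b (MAX): max(15, -88) = 15
m (MIN): min(84, -58, -27) = -58
n (MIN): min(-19, 69, 51) = -19
c (MAX): max(-58, -19) = -19
P (MIN): min(37, 15, -19) = -19
p (MIN): min(-77, -70) = -77
q (MIN): min(-80, -25, -6, -81) = -81
r (MIN): min(-75, 14) = -75
d (MAX): max(-77, -81, -75) = -75
s (MIN): min(-29, -85, 50) = -85
t (MIN): min(41, -66) = -66
e (MAX): max(-85, -66) = -66
Q (MIN): min(-75, -66) = -75
S0 (MAX): max(-19, -75) = -19

-19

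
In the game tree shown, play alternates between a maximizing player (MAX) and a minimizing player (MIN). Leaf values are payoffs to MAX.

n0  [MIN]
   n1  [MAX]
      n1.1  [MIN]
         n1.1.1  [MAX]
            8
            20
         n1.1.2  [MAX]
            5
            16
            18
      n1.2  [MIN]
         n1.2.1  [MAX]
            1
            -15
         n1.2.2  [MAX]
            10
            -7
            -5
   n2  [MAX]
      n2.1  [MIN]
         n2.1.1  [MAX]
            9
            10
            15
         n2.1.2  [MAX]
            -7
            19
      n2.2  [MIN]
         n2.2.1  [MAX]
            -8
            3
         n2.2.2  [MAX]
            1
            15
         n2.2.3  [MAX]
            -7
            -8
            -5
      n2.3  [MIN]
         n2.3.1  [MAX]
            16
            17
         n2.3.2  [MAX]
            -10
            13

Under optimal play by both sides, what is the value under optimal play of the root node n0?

15

n1.1.1 (MAX): max(8, 20) = 20
n1.1.2 (MAX): max(5, 16, 18) = 18
n1.1 (MIN): min(20, 18) = 18
n1.2.1 (MAX): max(1, -15) = 1
n1.2.2 (MAX): max(10, -7, -5) = 10
n1.2 (MIN): min(1, 10) = 1
n1 (MAX): max(18, 1) = 18
n2.1.1 (MAX): max(9, 10, 15) = 15
n2.1.2 (MAX): max(-7, 19) = 19
n2.1 (MIN): min(15, 19) = 15
n2.2.1 (MAX): max(-8, 3) = 3
n2.2.2 (MAX): max(1, 15) = 15
n2.2.3 (MAX): max(-7, -8, -5) = -5
n2.2 (MIN): min(3, 15, -5) = -5
n2.3.1 (MAX): max(16, 17) = 17
n2.3.2 (MAX): max(-10, 13) = 13
n2.3 (MIN): min(17, 13) = 13
n2 (MAX): max(15, -5, 13) = 15
n0 (MIN): min(18, 15) = 15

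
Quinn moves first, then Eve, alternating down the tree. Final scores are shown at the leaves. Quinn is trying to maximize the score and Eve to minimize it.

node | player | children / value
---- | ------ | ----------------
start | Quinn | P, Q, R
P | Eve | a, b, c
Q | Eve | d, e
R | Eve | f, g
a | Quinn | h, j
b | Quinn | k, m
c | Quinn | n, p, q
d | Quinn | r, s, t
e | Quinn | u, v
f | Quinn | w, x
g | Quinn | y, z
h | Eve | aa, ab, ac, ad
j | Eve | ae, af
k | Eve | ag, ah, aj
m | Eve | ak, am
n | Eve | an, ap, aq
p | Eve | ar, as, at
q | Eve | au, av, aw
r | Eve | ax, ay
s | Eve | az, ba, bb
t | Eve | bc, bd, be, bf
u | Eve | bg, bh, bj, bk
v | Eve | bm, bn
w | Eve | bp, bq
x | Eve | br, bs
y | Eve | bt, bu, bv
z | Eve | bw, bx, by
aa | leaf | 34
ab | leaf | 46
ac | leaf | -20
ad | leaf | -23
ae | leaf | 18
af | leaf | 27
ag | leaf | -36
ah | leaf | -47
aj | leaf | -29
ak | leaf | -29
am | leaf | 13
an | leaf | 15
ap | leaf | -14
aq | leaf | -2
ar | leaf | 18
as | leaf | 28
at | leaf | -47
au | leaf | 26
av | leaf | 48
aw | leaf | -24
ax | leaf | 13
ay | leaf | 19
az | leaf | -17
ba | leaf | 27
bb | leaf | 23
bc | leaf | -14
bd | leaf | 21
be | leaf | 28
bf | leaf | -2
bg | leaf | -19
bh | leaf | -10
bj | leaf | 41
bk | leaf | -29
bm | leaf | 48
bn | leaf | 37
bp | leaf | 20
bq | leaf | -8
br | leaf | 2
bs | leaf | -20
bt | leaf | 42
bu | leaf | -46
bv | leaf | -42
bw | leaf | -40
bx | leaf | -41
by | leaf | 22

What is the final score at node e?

37

u (Eve): min(-19, -10, 41, -29) = -29
v (Eve): min(48, 37) = 37
e (Quinn): max(-29, 37) = 37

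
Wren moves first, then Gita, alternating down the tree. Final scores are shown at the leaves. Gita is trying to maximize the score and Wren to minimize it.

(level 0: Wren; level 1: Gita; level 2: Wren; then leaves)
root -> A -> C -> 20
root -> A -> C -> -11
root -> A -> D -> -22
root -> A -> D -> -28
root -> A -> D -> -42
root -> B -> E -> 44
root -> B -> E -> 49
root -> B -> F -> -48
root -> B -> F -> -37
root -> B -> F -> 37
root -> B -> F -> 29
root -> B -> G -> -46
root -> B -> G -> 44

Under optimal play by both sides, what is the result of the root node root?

-11

C (Wren): min(20, -11) = -11
D (Wren): min(-22, -28, -42) = -42
A (Gita): max(-11, -42) = -11
E (Wren): min(44, 49) = 44
F (Wren): min(-48, -37, 37, 29) = -48
G (Wren): min(-46, 44) = -46
B (Gita): max(44, -48, -46) = 44
root (Wren): min(-11, 44) = -11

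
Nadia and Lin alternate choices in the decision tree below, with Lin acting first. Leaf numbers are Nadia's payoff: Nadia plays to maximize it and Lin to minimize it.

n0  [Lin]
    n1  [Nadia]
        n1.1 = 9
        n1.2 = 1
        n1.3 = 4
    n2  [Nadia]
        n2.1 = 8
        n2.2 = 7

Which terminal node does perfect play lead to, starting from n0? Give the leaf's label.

n2.1

n1 (Nadia): max(9, 1, 4) = 9
n2 (Nadia): max(8, 7) = 8
n0 (Lin): min(9, 8) = 8
At n0, Lin picks n2 (lowest: 8).
At n2, Nadia picks n2.1 (highest: 8).
Terminal value 8.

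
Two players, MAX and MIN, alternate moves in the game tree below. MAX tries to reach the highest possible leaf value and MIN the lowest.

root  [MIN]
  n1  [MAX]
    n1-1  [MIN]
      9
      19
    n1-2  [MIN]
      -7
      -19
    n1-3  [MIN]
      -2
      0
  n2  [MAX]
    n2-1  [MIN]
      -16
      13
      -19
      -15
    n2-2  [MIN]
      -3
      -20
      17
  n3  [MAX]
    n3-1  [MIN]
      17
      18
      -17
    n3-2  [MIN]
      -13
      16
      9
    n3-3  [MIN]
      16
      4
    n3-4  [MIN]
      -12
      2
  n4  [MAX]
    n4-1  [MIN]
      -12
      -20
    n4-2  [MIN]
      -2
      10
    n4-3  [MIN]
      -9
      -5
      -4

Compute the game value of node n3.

4

n3-1 (MIN): min(17, 18, -17) = -17
n3-2 (MIN): min(-13, 16, 9) = -13
n3-3 (MIN): min(16, 4) = 4
n3-4 (MIN): min(-12, 2) = -12
n3 (MAX): max(-17, -13, 4, -12) = 4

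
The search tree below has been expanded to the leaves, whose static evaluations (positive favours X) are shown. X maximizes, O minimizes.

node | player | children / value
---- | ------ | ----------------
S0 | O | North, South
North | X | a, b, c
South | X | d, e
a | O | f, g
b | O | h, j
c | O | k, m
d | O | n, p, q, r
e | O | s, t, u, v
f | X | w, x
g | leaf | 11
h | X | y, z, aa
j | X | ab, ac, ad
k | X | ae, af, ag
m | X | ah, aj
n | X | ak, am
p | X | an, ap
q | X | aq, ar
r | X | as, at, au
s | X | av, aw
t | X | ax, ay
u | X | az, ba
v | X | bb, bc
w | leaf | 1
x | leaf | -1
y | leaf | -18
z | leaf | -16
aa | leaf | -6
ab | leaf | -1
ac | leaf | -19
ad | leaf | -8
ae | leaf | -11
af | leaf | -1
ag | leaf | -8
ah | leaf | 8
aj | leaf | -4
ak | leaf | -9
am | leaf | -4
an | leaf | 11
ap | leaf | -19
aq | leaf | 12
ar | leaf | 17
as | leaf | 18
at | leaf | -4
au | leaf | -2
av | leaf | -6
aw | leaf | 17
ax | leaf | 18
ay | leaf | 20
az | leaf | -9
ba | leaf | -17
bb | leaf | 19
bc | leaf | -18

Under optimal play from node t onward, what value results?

20

t (X): max(18, 20) = 20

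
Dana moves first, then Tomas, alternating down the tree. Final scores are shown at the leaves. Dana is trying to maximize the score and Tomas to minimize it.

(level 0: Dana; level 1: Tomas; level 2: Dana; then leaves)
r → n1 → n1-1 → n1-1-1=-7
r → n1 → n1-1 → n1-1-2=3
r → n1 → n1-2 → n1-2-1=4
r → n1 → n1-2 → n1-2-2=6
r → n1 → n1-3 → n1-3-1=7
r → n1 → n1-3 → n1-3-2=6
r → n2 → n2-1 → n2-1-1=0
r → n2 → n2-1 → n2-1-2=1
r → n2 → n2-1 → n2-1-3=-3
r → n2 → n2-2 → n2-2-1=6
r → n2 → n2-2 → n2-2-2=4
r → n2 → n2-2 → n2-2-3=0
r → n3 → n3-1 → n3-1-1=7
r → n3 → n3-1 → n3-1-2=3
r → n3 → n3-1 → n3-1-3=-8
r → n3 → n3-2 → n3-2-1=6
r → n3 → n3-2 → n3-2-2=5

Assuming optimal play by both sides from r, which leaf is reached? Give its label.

n3-2-1

n1-1 (Dana): max(-7, 3) = 3
n1-2 (Dana): max(4, 6) = 6
n1-3 (Dana): max(7, 6) = 7
n1 (Tomas): min(3, 6, 7) = 3
n2-1 (Dana): max(0, 1, -3) = 1
n2-2 (Dana): max(6, 4, 0) = 6
n2 (Tomas): min(1, 6) = 1
n3-1 (Dana): max(7, 3, -8) = 7
n3-2 (Dana): max(6, 5) = 6
n3 (Tomas): min(7, 6) = 6
r (Dana): max(3, 1, 6) = 6
At r, Dana picks n3 (highest: 6).
At n3, Tomas picks n3-2 (lowest: 6).
At n3-2, Dana picks n3-2-1 (highest: 6).
Terminal value 6.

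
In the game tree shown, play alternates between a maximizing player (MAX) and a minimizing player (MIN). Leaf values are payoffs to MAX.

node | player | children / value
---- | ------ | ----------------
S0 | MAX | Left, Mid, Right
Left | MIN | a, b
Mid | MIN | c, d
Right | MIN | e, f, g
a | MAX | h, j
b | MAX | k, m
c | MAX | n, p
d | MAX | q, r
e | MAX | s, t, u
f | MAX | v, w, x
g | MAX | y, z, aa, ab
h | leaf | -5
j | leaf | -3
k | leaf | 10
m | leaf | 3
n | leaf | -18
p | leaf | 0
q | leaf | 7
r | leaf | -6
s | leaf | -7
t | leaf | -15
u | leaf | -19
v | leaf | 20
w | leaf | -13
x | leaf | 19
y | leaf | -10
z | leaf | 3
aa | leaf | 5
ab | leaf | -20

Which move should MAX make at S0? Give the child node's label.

Mid

a (MAX): max(-5, -3) = -3
b (MAX): max(10, 3) = 10
Left (MIN): min(-3, 10) = -3
c (MAX): max(-18, 0) = 0
d (MAX): max(7, -6) = 7
Mid (MIN): min(0, 7) = 0
e (MAX): max(-7, -15, -19) = -7
f (MAX): max(20, -13, 19) = 20
g (MAX): max(-10, 3, 5, -20) = 5
Right (MIN): min(-7, 20, 5) = -7
S0 (MAX): max(-3, 0, -7) = 0
MAX at S0 wants the highest of {Left=-3, Mid=0, Right=-7}, so chooses Mid.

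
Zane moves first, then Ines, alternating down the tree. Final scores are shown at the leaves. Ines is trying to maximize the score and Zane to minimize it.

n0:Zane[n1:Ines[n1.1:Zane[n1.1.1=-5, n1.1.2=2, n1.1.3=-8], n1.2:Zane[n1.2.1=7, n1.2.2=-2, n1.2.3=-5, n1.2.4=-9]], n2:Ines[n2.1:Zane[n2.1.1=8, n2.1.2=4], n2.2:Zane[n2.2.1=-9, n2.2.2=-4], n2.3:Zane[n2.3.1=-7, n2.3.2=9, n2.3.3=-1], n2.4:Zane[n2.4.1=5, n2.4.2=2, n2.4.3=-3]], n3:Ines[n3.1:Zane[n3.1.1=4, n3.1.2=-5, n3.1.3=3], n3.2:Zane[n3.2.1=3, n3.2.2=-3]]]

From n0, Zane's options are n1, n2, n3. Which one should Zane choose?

n1.1 (Zane): min(-5, 2, -8) = -8
n1.2 (Zane): min(7, -2, -5, -9) = -9
n1 (Ines): max(-8, -9) = -8
n2.1 (Zane): min(8, 4) = 4
n2.2 (Zane): min(-9, -4) = -9
n2.3 (Zane): min(-7, 9, -1) = -7
n2.4 (Zane): min(5, 2, -3) = -3
n2 (Ines): max(4, -9, -7, -3) = 4
n3.1 (Zane): min(4, -5, 3) = -5
n3.2 (Zane): min(3, -3) = -3
n3 (Ines): max(-5, -3) = -3
n0 (Zane): min(-8, 4, -3) = -8
Zane at n0 wants the lowest of {n1=-8, n2=4, n3=-3}, so chooses n1.

n1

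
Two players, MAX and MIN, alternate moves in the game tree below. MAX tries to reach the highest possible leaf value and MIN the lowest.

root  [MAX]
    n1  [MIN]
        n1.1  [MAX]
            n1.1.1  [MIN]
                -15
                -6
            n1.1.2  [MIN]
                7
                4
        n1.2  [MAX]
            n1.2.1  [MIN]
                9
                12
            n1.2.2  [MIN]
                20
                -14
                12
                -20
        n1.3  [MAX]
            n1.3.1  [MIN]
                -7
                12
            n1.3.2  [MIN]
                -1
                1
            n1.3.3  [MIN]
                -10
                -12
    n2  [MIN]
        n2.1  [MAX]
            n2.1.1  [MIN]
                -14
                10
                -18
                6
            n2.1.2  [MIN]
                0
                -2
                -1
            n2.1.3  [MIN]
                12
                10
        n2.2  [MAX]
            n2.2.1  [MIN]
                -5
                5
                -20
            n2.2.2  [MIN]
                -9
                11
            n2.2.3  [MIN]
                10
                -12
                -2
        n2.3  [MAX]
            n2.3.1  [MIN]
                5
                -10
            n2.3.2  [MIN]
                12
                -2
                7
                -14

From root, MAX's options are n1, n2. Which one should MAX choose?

n1

n1.1.1 (MIN): min(-15, -6) = -15
n1.1.2 (MIN): min(7, 4) = 4
n1.1 (MAX): max(-15, 4) = 4
n1.2.1 (MIN): min(9, 12) = 9
n1.2.2 (MIN): min(20, -14, 12, -20) = -20
n1.2 (MAX): max(9, -20) = 9
n1.3.1 (MIN): min(-7, 12) = -7
n1.3.2 (MIN): min(-1, 1) = -1
n1.3.3 (MIN): min(-10, -12) = -12
n1.3 (MAX): max(-7, -1, -12) = -1
n1 (MIN): min(4, 9, -1) = -1
n2.1.1 (MIN): min(-14, 10, -18, 6) = -18
n2.1.2 (MIN): min(0, -2, -1) = -2
n2.1.3 (MIN): min(12, 10) = 10
n2.1 (MAX): max(-18, -2, 10) = 10
n2.2.1 (MIN): min(-5, 5, -20) = -20
n2.2.2 (MIN): min(-9, 11) = -9
n2.2.3 (MIN): min(10, -12, -2) = -12
n2.2 (MAX): max(-20, -9, -12) = -9
n2.3.1 (MIN): min(5, -10) = -10
n2.3.2 (MIN): min(12, -2, 7, -14) = -14
n2.3 (MAX): max(-10, -14) = -10
n2 (MIN): min(10, -9, -10) = -10
root (MAX): max(-1, -10) = -1
MAX at root wants the highest of {n1=-1, n2=-10}, so chooses n1.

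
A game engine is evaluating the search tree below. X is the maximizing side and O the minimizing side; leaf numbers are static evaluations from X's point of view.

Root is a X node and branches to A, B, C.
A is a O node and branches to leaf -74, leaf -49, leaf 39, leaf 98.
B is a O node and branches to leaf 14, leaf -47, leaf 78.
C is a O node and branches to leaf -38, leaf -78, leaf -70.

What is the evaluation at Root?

-47

A (O): min(-74, -49, 39, 98) = -74
B (O): min(14, -47, 78) = -47
C (O): min(-38, -78, -70) = -78
Root (X): max(-74, -47, -78) = -47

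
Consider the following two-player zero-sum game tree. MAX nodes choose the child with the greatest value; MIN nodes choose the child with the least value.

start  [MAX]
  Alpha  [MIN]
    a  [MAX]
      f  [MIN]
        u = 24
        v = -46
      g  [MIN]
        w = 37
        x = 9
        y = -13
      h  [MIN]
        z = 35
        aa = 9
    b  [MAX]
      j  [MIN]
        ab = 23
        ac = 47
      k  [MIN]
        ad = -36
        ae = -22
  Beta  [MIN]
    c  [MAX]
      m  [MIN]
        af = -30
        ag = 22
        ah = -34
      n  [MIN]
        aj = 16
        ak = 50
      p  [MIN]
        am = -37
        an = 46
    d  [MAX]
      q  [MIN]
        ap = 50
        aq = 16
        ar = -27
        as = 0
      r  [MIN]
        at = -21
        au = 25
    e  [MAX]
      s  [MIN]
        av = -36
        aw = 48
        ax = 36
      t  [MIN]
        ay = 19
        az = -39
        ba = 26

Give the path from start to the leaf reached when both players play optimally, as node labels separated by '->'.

f (MIN): min(24, -46) = -46
g (MIN): min(37, 9, -13) = -13
h (MIN): min(35, 9) = 9
a (MAX): max(-46, -13, 9) = 9
j (MIN): min(23, 47) = 23
k (MIN): min(-36, -22) = -36
b (MAX): max(23, -36) = 23
Alpha (MIN): min(9, 23) = 9
m (MIN): min(-30, 22, -34) = -34
n (MIN): min(16, 50) = 16
p (MIN): min(-37, 46) = -37
c (MAX): max(-34, 16, -37) = 16
q (MIN): min(50, 16, -27, 0) = -27
r (MIN): min(-21, 25) = -21
d (MAX): max(-27, -21) = -21
s (MIN): min(-36, 48, 36) = -36
t (MIN): min(19, -39, 26) = -39
e (MAX): max(-36, -39) = -36
Beta (MIN): min(16, -21, -36) = -36
start (MAX): max(9, -36) = 9
At start, MAX picks Alpha (highest: 9).
At Alpha, MIN picks a (lowest: 9).
At a, MAX picks h (highest: 9).
At h, MIN picks aa (lowest: 9).
Terminal value 9.

start -> Alpha -> a -> h -> aa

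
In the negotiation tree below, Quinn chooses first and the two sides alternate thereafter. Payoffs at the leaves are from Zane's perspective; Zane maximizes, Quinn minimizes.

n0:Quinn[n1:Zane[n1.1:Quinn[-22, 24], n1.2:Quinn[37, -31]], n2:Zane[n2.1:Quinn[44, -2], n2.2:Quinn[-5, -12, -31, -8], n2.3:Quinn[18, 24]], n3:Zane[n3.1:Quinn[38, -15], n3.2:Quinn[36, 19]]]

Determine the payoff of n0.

n1.1 (Quinn): min(-22, 24) = -22
n1.2 (Quinn): min(37, -31) = -31
n1 (Zane): max(-22, -31) = -22
n2.1 (Quinn): min(44, -2) = -2
n2.2 (Quinn): min(-5, -12, -31, -8) = -31
n2.3 (Quinn): min(18, 24) = 18
n2 (Zane): max(-2, -31, 18) = 18
n3.1 (Quinn): min(38, -15) = -15
n3.2 (Quinn): min(36, 19) = 19
n3 (Zane): max(-15, 19) = 19
n0 (Quinn): min(-22, 18, 19) = -22

-22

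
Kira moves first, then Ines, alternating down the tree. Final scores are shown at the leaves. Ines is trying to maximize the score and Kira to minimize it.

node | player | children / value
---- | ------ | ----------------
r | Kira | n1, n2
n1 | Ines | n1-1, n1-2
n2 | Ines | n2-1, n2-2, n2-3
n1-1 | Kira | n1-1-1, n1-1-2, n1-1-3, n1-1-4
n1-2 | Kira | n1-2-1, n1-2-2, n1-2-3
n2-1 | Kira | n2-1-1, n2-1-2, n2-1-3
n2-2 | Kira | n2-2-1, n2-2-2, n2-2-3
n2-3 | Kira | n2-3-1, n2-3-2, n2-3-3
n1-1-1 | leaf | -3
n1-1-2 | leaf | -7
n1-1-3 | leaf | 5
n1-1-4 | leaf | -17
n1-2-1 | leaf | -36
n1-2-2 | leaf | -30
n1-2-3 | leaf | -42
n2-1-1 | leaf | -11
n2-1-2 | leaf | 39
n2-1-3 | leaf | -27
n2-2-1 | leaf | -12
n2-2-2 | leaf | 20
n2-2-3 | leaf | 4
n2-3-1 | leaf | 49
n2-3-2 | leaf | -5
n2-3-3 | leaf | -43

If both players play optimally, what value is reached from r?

n1-1 (Kira): min(-3, -7, 5, -17) = -17
n1-2 (Kira): min(-36, -30, -42) = -42
n1 (Ines): max(-17, -42) = -17
n2-1 (Kira): min(-11, 39, -27) = -27
n2-2 (Kira): min(-12, 20, 4) = -12
n2-3 (Kira): min(49, -5, -43) = -43
n2 (Ines): max(-27, -12, -43) = -12
r (Kira): min(-17, -12) = -17

-17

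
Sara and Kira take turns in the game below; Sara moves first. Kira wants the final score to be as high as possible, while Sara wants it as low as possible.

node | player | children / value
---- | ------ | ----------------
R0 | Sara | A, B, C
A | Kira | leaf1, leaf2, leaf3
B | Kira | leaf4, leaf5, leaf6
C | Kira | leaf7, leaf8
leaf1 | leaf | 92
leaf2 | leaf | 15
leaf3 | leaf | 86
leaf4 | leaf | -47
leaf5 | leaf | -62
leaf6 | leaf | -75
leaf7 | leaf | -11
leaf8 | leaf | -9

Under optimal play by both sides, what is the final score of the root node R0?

A (Kira): max(92, 15, 86) = 92
B (Kira): max(-47, -62, -75) = -47
C (Kira): max(-11, -9) = -9
R0 (Sara): min(92, -47, -9) = -47

-47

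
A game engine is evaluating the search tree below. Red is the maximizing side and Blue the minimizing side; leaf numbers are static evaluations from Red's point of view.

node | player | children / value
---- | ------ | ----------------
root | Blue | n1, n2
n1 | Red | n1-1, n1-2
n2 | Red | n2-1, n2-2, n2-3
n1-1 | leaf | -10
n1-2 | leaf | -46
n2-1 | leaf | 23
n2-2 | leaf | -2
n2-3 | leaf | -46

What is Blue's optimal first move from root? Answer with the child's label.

n1

n1 (Red): max(-10, -46) = -10
n2 (Red): max(23, -2, -46) = 23
root (Blue): min(-10, 23) = -10
Blue at root wants the lowest of {n1=-10, n2=23}, so chooses n1.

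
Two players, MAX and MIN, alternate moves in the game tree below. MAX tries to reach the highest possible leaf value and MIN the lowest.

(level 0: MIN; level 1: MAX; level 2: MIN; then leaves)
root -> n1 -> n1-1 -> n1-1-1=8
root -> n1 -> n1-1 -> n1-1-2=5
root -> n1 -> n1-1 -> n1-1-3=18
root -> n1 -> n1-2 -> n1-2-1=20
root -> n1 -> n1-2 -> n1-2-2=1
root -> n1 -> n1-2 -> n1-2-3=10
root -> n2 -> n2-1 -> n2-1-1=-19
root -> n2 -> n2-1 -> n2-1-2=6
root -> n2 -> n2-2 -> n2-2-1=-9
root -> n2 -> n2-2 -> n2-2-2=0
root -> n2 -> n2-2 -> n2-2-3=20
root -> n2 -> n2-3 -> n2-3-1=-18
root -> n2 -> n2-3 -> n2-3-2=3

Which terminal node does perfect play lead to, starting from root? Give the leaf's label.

n1-1 (MIN): min(8, 5, 18) = 5
n1-2 (MIN): min(20, 1, 10) = 1
n1 (MAX): max(5, 1) = 5
n2-1 (MIN): min(-19, 6) = -19
n2-2 (MIN): min(-9, 0, 20) = -9
n2-3 (MIN): min(-18, 3) = -18
n2 (MAX): max(-19, -9, -18) = -9
root (MIN): min(5, -9) = -9
At root, MIN picks n2 (lowest: -9).
At n2, MAX picks n2-2 (highest: -9).
At n2-2, MIN picks n2-2-1 (lowest: -9).
Terminal value -9.

n2-2-1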